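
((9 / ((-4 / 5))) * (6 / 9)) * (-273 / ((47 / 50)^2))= 5118750 / 2209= 2317.22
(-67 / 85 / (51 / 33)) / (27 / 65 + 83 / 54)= -47034 / 180047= -0.26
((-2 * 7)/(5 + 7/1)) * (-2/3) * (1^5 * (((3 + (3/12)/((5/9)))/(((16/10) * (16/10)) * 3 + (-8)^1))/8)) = -805/768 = -1.05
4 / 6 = 2 / 3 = 0.67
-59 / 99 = -0.60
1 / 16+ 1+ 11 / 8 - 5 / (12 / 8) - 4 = -235 / 48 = -4.90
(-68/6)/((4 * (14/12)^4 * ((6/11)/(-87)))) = 585684/2401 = 243.93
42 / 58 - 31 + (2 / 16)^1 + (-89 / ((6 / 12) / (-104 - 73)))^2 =230289697357 / 232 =992628005.85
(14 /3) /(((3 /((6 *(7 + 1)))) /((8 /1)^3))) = 114688 /3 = 38229.33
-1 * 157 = -157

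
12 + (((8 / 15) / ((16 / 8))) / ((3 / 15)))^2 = 124 / 9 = 13.78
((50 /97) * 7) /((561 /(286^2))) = 2602600 /4947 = 526.10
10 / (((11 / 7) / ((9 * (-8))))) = -5040 / 11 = -458.18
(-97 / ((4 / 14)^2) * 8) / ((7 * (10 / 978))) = -664062 / 5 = -132812.40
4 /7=0.57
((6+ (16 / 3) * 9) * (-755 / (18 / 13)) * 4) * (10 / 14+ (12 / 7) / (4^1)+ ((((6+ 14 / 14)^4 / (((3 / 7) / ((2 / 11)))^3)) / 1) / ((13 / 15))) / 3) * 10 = -7076750537600 / 83853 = -84394720.97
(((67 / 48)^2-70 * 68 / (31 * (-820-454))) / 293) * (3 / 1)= 13446829 / 634792704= 0.02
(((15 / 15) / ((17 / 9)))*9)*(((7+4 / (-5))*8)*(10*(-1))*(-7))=281232 / 17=16543.06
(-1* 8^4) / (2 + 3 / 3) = -4096 / 3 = -1365.33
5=5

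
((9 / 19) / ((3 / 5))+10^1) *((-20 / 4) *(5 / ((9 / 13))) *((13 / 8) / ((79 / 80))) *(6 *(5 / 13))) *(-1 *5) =33312500 / 4503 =7397.85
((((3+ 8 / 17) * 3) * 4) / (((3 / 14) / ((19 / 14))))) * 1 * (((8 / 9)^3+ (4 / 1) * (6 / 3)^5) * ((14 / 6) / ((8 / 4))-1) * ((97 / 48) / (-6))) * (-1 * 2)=1275267536 / 334611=3811.19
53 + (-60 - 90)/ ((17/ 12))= -899/ 17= -52.88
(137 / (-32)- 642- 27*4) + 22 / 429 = -941279 / 1248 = -754.23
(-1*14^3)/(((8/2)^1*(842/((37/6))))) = -12691/2526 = -5.02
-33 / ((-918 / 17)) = 11 / 18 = 0.61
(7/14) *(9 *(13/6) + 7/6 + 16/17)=551/51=10.80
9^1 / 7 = 9 / 7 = 1.29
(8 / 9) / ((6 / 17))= 68 / 27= 2.52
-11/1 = -11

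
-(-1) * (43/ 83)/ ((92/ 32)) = 344/ 1909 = 0.18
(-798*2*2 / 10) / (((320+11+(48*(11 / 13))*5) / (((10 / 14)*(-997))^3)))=73435098699300 / 340207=215854167.31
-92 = -92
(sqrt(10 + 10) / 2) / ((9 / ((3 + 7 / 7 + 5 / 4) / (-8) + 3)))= 25*sqrt(5) / 96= 0.58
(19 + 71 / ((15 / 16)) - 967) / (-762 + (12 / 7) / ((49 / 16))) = 2243906 / 1958805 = 1.15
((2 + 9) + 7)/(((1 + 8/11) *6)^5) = 161051/1069674768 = 0.00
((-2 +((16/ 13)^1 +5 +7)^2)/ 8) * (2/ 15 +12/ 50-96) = -2068.56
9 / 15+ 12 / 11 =93 / 55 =1.69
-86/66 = -43/33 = -1.30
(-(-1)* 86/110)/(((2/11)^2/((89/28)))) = 42097/560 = 75.17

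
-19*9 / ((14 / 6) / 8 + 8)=-4104 / 199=-20.62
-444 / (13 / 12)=-5328 / 13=-409.85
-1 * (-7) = 7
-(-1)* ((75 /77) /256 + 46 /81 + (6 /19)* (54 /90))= 115458661 /151683840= 0.76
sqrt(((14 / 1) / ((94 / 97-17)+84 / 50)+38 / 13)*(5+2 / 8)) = 12*sqrt(85993271) / 34801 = 3.20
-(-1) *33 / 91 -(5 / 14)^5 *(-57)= 4851081 / 6991712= 0.69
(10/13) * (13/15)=2/3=0.67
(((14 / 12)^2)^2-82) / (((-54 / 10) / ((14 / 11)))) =3635485 / 192456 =18.89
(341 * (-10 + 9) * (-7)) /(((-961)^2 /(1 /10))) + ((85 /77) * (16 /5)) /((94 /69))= 2795866103 /1078136290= 2.59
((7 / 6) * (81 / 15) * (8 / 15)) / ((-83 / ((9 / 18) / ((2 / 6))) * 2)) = -63 / 2075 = -0.03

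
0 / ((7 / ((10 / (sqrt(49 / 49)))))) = 0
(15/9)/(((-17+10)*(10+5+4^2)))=-5/651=-0.01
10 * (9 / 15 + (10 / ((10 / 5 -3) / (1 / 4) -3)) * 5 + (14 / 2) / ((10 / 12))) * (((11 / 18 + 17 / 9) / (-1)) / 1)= -325 / 7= -46.43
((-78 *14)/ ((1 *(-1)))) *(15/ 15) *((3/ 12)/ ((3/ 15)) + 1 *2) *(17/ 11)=60333/ 11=5484.82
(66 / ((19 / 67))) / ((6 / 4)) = 2948 / 19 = 155.16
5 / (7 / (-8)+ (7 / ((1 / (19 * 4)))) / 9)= 360 / 4193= 0.09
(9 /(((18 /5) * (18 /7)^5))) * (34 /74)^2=24286115 /5173637184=0.00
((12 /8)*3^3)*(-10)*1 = -405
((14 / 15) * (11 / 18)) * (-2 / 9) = -0.13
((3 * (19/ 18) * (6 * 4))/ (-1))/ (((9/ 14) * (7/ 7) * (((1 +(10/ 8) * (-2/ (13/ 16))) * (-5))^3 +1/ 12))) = -9350432/ 88580091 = -0.11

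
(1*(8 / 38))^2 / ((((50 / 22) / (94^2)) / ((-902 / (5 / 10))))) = -2805465344 / 9025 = -310854.89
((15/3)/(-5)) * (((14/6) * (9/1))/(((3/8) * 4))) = -14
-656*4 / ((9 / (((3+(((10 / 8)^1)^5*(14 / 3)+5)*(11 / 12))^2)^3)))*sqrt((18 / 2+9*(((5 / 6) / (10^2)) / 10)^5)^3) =-309129169134903729681542572292552000375317631978441*sqrt(7464960000000003) / 43908996768733633726718731616256000000000000000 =-608275346256.01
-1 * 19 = -19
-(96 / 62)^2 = -2304 / 961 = -2.40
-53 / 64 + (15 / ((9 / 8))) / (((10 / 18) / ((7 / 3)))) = 3531 / 64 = 55.17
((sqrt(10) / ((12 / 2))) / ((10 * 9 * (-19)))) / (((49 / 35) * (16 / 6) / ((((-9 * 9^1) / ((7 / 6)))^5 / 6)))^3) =1126419977246958720592007393738632050 * sqrt(10) / 30939858360298531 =115128281730797889383.61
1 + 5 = 6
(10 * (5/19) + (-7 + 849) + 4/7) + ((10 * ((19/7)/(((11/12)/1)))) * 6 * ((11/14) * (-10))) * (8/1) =-9609916/931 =-10322.14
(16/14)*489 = 3912/7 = 558.86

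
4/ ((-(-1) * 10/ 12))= 24/ 5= 4.80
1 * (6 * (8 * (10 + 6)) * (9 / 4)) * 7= 12096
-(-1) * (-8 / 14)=-4 / 7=-0.57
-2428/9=-269.78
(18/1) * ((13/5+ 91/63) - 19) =-1346/5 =-269.20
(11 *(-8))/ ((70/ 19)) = -836/ 35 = -23.89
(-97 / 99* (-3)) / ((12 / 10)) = 485 / 198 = 2.45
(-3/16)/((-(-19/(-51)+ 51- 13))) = 153/31312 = 0.00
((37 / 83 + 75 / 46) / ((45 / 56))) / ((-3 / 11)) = -9.47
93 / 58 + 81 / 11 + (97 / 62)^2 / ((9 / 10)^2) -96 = -4172203657 / 49662558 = -84.01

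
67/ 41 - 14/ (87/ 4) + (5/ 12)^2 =199309/ 171216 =1.16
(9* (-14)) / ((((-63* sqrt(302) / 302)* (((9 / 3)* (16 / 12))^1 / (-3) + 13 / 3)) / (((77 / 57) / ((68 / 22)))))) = 847* sqrt(302) / 2907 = 5.06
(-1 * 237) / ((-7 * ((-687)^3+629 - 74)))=-79 / 756565012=-0.00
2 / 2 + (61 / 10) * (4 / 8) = 4.05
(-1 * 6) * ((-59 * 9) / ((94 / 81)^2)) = 10451673 / 4418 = 2365.70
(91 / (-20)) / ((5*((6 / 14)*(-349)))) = 637 / 104700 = 0.01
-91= -91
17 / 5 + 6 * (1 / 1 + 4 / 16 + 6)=469 / 10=46.90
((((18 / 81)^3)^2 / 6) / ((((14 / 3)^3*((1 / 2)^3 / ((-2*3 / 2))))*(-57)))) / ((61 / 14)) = 0.00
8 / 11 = 0.73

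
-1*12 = -12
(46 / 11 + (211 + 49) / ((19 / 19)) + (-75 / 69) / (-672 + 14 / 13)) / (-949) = -582964611 / 2094126034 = -0.28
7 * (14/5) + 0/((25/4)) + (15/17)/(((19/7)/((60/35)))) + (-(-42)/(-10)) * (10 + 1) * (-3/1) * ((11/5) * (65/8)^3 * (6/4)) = 245348.25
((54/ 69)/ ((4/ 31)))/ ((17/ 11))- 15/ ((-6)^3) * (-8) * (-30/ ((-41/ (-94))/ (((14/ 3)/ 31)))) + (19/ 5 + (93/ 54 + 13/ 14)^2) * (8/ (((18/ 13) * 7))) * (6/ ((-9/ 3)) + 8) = 26217459306883/ 414212023890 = 63.29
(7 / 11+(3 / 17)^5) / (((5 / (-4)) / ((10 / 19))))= -79533376 / 296750113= -0.27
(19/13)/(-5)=-19/65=-0.29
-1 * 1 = -1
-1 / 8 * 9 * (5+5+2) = -27 / 2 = -13.50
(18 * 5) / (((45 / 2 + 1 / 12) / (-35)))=-37800 / 271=-139.48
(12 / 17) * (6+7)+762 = 13110 / 17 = 771.18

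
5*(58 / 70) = 29 / 7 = 4.14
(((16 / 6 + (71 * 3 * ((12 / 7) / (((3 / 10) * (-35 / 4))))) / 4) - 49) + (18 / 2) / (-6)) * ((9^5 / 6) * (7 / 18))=-17705223 / 56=-316164.70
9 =9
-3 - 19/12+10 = 65/12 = 5.42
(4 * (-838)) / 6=-1676 / 3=-558.67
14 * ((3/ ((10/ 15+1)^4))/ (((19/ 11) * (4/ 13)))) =243243/ 23750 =10.24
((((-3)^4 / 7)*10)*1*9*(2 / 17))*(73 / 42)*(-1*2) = -354780 / 833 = -425.91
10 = 10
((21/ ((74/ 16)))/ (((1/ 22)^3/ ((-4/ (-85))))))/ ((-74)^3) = -894432/ 159303685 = -0.01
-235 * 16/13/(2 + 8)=-376/13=-28.92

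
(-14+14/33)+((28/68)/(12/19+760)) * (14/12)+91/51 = -191189719/16215144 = -11.79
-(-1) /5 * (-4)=-4 /5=-0.80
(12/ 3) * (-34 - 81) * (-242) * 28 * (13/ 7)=5788640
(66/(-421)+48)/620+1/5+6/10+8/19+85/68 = 12637587/4959380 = 2.55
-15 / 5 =-3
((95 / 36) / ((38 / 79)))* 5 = 1975 / 72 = 27.43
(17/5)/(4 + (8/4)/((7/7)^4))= 17/30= 0.57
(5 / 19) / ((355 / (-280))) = -280 / 1349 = -0.21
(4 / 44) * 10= 10 / 11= 0.91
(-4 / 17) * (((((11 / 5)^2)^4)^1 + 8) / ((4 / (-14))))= 3044774334 / 6640625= 458.51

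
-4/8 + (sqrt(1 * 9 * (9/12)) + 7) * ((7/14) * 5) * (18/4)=135 * sqrt(3)/8 + 313/4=107.48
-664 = -664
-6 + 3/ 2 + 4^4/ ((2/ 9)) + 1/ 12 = 13771/ 12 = 1147.58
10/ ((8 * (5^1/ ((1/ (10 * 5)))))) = 1/ 200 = 0.00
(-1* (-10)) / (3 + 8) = 10 / 11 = 0.91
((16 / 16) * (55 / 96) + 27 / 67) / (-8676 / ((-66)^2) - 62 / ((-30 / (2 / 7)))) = -0.70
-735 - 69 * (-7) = -252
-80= -80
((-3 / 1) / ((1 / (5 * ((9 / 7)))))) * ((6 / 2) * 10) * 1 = -4050 / 7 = -578.57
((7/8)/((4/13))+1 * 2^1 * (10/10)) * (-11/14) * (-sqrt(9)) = 11.42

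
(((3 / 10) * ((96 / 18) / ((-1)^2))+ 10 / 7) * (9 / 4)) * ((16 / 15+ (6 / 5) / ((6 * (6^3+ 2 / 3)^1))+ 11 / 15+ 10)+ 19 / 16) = 161082423 / 1820000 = 88.51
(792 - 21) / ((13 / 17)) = 13107 / 13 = 1008.23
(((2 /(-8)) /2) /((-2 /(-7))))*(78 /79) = -273 /632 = -0.43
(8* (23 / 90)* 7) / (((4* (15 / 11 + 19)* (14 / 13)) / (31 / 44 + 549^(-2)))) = 558739805 / 4860995328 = 0.11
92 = 92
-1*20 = -20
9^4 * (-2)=-13122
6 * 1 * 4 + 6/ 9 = 74/ 3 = 24.67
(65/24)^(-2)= 576/4225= 0.14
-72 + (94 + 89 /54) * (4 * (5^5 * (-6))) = -64563148 /9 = -7173683.11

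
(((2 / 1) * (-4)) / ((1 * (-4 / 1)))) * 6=12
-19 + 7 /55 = -1038 /55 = -18.87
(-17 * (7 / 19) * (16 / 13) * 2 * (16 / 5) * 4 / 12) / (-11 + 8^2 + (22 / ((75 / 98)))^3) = -1713600000 / 2480910432377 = -0.00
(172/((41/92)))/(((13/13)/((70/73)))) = 1107680/2993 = 370.09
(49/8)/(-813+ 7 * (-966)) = -0.00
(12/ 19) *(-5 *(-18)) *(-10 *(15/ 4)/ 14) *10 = -1522.56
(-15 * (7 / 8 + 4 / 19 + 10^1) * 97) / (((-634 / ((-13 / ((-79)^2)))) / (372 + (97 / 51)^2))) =-10379372870425 / 521442140496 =-19.91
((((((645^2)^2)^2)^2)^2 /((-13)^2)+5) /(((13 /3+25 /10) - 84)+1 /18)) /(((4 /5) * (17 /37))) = -670339962125304044067283960829136999122606199374946021859306153689642262179404497146607148775 /3987724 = -168100892169393880837110100000000000000000000000000000000000000000000000000000000000000.00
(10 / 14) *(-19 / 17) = -95 / 119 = -0.80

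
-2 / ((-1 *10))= 1 / 5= 0.20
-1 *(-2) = 2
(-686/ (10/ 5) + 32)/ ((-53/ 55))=17105/ 53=322.74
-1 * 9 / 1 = -9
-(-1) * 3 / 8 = 3 / 8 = 0.38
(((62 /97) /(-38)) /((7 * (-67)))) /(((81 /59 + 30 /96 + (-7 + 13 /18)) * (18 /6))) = -87792 /33725007239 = -0.00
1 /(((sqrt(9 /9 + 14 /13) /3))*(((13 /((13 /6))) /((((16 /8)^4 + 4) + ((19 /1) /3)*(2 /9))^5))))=32255902407184*sqrt(39) /129140163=1559840.42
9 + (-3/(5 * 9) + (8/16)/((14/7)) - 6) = 3.18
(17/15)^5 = 1419857/759375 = 1.87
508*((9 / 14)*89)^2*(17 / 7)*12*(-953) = -15841336568724 / 343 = -46184654719.31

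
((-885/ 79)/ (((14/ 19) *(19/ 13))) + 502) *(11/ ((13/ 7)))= 5980777/ 2054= 2911.77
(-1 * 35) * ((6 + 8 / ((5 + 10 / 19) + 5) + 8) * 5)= -2583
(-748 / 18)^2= 139876 / 81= 1726.86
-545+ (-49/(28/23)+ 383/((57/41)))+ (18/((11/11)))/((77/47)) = -5245237/17556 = -298.77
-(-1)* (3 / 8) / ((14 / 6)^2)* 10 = 135 / 196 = 0.69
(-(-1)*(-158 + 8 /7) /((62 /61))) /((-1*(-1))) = -33489 /217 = -154.33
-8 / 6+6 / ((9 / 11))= 6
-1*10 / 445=-2 / 89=-0.02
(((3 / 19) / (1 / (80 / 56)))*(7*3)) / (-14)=-45 / 133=-0.34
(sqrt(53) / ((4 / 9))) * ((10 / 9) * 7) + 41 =41 + 35 * sqrt(53) / 2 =168.40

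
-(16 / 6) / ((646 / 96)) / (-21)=128 / 6783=0.02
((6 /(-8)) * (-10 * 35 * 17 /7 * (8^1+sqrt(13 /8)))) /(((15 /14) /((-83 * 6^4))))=-512023680 -16000740 * sqrt(26)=-593611765.49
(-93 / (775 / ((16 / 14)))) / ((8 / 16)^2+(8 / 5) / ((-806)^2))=-15591264 / 28421855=-0.55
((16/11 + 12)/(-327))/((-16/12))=37/1199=0.03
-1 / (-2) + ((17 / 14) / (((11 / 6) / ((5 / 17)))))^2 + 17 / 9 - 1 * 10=-808223 / 106722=-7.57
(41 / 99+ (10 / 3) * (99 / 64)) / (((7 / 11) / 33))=27731 / 96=288.86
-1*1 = -1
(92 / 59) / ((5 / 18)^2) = 29808 / 1475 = 20.21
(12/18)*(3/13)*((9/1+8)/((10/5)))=17/13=1.31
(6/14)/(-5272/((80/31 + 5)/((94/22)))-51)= -165/1163659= -0.00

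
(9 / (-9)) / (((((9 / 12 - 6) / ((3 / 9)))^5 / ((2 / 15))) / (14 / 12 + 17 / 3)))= 41984 / 44659644435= 0.00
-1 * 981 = -981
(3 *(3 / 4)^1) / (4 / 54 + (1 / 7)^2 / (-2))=11907 / 338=35.23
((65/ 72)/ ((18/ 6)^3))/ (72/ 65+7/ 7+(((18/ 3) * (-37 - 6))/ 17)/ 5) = -2873/ 79704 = -0.04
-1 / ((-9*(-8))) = -1 / 72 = -0.01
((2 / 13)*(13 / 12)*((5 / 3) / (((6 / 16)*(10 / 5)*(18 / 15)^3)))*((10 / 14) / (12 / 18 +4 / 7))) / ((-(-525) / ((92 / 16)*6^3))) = 2875 / 9828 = 0.29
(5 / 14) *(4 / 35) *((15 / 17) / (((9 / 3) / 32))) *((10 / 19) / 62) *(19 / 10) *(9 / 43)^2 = 12960 / 47746727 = 0.00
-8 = -8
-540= -540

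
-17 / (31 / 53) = -901 / 31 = -29.06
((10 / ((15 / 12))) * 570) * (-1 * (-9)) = 41040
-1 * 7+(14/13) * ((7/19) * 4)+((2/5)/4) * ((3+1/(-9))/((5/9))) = -30214/6175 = -4.89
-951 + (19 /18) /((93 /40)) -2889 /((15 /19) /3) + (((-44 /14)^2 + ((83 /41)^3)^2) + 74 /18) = -11538884301090468848 /974080126180665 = -11845.93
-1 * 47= -47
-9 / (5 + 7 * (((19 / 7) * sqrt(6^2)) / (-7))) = 63 / 79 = 0.80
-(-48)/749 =0.06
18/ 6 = 3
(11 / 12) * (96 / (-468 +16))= -22 / 113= -0.19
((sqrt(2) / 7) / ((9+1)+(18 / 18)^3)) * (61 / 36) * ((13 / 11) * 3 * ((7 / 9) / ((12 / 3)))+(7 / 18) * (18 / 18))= 3721 * sqrt(2) / 156816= 0.03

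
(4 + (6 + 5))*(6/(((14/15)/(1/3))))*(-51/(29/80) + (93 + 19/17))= -738000/493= -1496.96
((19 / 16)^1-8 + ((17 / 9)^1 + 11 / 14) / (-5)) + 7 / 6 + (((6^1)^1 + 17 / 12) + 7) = 41509 / 5040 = 8.24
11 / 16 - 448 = -447.31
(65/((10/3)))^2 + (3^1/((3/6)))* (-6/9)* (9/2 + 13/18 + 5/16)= 3223/9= 358.11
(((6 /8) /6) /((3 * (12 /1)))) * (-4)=-1 /72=-0.01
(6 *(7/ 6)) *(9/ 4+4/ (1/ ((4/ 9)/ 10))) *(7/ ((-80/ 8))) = -21413/ 1800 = -11.90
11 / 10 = 1.10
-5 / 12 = -0.42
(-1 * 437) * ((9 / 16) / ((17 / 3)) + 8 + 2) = -1200439 / 272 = -4413.38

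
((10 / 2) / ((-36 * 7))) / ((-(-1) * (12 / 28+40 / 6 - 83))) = 0.00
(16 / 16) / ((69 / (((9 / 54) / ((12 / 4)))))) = 1 / 1242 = 0.00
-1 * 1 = -1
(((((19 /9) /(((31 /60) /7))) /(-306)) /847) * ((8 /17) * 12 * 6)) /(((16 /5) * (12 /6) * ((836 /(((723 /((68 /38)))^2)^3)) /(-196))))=2743887008684524408556238675 /4605227644369616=595820059414.27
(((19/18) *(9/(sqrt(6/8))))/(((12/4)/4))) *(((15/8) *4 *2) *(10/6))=1900 *sqrt(3)/9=365.66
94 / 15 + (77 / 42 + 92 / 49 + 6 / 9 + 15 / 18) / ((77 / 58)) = 576802 / 56595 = 10.19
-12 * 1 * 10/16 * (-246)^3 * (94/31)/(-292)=-2623822470/2263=-1159444.31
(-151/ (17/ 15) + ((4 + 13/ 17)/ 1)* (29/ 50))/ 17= -110901/ 14450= -7.67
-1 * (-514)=514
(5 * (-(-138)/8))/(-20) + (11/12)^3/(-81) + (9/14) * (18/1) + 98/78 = 108339499/12737088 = 8.51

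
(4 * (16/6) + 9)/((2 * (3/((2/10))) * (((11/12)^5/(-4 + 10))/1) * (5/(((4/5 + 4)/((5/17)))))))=1996627968/100656875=19.84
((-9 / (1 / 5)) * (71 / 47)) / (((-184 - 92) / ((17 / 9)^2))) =102595 / 116748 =0.88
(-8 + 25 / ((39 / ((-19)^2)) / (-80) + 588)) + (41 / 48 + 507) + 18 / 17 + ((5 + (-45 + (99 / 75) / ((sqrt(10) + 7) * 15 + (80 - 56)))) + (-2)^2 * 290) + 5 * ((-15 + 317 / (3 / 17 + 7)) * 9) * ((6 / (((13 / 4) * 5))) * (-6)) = -4832913619293420253 / 3754390776848400 - 11 * sqrt(10) / 7995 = -1287.27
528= 528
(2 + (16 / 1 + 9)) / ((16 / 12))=81 / 4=20.25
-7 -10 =-17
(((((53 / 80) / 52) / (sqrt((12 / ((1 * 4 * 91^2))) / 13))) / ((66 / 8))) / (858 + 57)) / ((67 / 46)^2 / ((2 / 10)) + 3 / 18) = 196259 * sqrt(39) / 41302532700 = 0.00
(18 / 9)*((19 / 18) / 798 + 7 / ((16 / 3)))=3973 / 1512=2.63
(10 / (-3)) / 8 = -5 / 12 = -0.42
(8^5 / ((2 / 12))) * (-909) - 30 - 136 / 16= -357433421 / 2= -178716710.50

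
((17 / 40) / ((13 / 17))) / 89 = 289 / 46280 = 0.01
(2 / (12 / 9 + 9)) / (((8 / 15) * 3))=15 / 124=0.12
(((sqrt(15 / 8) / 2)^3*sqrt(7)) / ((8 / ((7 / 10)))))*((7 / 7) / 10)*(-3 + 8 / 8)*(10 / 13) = -21*sqrt(210) / 26624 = -0.01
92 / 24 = 23 / 6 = 3.83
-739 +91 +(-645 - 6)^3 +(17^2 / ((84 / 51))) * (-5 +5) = -275895099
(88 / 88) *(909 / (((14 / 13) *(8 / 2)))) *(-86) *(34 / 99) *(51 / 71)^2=-2496447603 / 776314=-3215.77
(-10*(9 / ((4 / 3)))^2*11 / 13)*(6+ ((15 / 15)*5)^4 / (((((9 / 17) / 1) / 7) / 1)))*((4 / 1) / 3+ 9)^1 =-3426339015 / 104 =-32945567.45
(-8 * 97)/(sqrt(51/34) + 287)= -445424/164735 + 776 * sqrt(6)/164735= -2.69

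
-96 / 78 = -16 / 13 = -1.23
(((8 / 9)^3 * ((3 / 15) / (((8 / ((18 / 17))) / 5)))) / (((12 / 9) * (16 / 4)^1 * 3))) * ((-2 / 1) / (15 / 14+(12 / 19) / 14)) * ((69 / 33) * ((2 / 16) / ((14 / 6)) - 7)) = 679972 / 4498659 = 0.15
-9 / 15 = -3 / 5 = -0.60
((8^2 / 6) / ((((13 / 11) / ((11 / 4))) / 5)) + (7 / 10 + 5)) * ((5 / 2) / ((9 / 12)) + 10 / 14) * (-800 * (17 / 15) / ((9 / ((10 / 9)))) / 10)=-1170403760 / 199017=-5880.92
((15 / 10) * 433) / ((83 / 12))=7794 / 83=93.90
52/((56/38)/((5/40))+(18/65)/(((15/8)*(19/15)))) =4.37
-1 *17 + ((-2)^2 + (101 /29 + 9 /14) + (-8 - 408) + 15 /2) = -84727 /203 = -417.37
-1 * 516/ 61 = -516/ 61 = -8.46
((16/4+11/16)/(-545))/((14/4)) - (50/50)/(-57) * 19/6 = 0.05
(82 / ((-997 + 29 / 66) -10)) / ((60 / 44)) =-19844 / 332165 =-0.06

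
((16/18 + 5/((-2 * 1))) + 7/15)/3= -103/270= -0.38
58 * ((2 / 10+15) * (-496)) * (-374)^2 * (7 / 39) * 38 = -81348229157888 / 195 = -417170405937.89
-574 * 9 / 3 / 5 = -1722 / 5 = -344.40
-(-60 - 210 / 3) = 130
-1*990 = -990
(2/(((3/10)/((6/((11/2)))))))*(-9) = -720/11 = -65.45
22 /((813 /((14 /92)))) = 77 /18699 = 0.00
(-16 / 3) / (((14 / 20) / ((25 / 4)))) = -47.62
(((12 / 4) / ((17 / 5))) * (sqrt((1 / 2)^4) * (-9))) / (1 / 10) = -675 / 34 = -19.85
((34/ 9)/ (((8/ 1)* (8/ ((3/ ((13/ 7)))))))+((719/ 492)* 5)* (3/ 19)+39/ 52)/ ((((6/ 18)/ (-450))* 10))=-87456825/ 324064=-269.88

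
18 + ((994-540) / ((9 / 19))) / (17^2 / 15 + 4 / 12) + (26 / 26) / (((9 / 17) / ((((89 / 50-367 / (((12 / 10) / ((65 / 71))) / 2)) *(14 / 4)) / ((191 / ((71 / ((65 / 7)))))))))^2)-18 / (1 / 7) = 1198345105667223258289 / 55057572092250000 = 21765.31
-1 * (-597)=597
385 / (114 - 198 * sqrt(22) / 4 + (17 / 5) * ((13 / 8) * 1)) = -3.42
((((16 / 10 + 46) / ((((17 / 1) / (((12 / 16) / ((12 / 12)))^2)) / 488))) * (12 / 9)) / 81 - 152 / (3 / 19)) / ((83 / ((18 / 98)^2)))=-384756 / 996415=-0.39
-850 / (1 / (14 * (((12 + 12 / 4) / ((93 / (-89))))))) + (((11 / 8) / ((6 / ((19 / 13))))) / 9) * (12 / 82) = 203220114479 / 1189656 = 170822.59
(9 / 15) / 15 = 1 / 25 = 0.04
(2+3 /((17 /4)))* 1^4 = 46 /17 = 2.71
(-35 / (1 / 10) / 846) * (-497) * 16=1391600 / 423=3289.83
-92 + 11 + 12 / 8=-159 / 2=-79.50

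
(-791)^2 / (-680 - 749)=-625681 / 1429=-437.85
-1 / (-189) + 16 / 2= 8.01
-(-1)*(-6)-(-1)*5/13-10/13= -83/13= -6.38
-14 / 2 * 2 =-14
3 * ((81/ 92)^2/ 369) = 0.01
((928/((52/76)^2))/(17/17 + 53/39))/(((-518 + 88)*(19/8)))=-52896/64285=-0.82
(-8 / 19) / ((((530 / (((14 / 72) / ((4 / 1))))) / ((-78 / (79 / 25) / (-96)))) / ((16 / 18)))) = -455 / 51550344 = -0.00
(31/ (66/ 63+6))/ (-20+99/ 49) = -31899/ 130388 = -0.24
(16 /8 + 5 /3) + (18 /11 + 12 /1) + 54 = 2353 /33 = 71.30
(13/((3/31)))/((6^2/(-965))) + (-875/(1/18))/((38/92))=-85635005/2052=-41732.46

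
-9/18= -1/2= -0.50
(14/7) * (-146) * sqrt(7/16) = -73 * sqrt(7) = -193.14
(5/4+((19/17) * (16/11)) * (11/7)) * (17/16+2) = 12677/1088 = 11.65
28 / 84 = 1 / 3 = 0.33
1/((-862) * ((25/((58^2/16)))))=-841/86200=-0.01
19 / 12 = 1.58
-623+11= -612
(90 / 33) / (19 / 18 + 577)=108 / 22891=0.00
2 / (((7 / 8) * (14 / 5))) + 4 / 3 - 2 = 22 / 147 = 0.15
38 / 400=19 / 200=0.10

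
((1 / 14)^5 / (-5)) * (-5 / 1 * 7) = 1 / 76832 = 0.00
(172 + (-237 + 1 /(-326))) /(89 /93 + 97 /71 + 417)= -139924173 /902625866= -0.16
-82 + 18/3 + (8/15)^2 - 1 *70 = -32786/225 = -145.72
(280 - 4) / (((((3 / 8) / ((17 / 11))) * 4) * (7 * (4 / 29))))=22678 / 77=294.52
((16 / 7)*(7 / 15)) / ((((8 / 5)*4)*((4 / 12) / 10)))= 5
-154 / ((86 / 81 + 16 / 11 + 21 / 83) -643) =5694381 / 23673491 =0.24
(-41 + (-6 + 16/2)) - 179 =-218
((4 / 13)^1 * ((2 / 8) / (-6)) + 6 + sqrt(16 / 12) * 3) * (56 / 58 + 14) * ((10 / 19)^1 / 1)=8680 * sqrt(3) / 551 + 1013390 / 21489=74.44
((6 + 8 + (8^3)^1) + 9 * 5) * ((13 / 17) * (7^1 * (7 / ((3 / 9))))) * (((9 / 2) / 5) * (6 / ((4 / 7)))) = 206233209 / 340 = 606568.26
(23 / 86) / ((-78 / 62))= -713 / 3354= -0.21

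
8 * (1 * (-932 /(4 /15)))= -27960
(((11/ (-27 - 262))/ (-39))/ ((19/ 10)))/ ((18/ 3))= 55/ 642447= 0.00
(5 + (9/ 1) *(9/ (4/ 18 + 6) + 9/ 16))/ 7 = 2585/ 784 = 3.30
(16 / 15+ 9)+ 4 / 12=52 / 5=10.40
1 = 1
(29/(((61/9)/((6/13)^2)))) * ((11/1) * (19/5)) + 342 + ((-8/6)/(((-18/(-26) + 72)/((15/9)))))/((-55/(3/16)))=488785192009/1285944660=380.10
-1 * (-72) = 72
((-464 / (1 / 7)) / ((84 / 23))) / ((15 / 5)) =-2668 / 9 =-296.44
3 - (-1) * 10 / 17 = 61 / 17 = 3.59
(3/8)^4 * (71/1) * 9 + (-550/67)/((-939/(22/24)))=9775137101/773074944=12.64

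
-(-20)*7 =140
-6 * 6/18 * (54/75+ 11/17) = -1162/425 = -2.73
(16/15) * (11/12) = 44/45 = 0.98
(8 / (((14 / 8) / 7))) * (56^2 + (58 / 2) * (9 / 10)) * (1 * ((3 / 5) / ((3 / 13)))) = 6577168 / 25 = 263086.72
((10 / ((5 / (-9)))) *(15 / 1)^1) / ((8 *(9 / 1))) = -15 / 4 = -3.75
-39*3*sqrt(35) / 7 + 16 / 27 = 16 / 27 -117*sqrt(35) / 7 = -98.29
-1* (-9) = 9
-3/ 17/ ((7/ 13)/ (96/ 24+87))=-29.82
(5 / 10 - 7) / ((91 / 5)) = -5 / 14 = -0.36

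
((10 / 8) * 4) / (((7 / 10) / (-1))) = -50 / 7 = -7.14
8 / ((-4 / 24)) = -48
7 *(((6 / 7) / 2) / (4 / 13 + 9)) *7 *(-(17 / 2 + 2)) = -5733 / 242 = -23.69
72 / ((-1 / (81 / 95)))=-5832 / 95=-61.39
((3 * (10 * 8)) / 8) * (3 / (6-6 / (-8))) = 40 / 3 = 13.33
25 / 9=2.78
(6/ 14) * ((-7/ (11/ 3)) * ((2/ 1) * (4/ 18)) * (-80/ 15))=64/ 33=1.94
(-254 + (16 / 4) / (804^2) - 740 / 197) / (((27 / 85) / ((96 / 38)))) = -2790015423100 / 1360988487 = -2049.99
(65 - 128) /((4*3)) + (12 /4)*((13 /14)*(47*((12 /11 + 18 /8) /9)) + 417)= 113903 /88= 1294.35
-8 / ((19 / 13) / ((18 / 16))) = -117 / 19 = -6.16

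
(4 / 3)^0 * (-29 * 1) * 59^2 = -100949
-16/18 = -8/9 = -0.89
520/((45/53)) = 5512/9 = 612.44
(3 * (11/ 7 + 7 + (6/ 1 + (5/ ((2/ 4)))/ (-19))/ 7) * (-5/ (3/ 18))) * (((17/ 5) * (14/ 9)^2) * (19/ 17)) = -69664/ 9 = -7740.44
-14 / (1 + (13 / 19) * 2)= -266 / 45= -5.91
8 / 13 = 0.62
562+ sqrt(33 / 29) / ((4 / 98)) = 49 * sqrt(957) / 58+ 562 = 588.14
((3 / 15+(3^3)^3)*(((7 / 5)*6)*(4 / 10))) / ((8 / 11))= 11367048 / 125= 90936.38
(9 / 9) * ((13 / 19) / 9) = 13 / 171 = 0.08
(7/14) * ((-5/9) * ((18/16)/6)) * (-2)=5/48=0.10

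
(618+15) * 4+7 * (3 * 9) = 2721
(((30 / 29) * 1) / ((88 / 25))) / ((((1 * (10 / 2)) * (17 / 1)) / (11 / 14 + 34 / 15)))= 3205 / 303688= 0.01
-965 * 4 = -3860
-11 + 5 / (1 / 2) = -1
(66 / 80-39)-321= -14367 / 40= -359.18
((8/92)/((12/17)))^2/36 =289/685584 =0.00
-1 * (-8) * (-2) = -16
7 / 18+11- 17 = -101 / 18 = -5.61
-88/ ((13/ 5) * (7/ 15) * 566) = -3300/ 25753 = -0.13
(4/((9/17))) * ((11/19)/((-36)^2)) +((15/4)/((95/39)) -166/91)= -354596/1260441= -0.28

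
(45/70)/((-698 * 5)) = -9/48860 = -0.00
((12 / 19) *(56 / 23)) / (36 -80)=-168 / 4807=-0.03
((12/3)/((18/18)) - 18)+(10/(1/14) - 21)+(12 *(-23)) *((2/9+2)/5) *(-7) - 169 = 2384/3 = 794.67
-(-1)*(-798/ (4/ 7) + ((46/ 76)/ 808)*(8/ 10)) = -1396.50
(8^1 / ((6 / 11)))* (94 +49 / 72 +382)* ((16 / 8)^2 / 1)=755062 / 27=27965.26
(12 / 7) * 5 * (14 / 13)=120 / 13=9.23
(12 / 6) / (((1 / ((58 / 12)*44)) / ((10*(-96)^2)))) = 39198720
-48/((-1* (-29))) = -48/29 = -1.66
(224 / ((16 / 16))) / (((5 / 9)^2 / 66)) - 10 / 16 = 9579907 / 200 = 47899.54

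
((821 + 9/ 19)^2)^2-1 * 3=59345668393801933/ 130321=455380701451.05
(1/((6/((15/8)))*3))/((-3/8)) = -5/18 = -0.28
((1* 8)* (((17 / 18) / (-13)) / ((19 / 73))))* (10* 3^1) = -49640 / 741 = -66.99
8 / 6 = 4 / 3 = 1.33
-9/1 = -9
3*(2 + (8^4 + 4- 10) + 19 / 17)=208749 / 17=12279.35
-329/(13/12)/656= -987/2132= -0.46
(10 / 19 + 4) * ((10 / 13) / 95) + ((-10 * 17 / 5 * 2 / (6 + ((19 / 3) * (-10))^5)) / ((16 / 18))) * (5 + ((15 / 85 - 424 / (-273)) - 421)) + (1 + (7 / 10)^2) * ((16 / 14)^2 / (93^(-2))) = 3686194890400846679609 / 218998574765471900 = 16832.05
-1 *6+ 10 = 4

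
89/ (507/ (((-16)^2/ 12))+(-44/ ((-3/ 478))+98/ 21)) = 0.01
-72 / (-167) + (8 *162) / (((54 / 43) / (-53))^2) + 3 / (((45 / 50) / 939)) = 2311504.21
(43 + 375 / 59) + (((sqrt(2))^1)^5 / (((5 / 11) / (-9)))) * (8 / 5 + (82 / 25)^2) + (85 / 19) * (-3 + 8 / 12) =130879 / 3363-3058704 * sqrt(2) / 3125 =-1345.29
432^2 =186624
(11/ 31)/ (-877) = -0.00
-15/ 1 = -15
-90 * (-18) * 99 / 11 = 14580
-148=-148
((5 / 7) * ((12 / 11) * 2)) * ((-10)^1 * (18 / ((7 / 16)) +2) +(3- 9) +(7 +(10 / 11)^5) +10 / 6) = -57920128160 / 86806489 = -667.23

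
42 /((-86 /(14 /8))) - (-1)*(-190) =-32827 /172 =-190.85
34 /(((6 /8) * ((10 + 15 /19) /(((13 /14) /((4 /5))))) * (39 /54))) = 1938 /287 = 6.75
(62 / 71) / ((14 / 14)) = 62 / 71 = 0.87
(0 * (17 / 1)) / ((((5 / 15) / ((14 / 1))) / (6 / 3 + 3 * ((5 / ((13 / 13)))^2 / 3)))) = 0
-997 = -997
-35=-35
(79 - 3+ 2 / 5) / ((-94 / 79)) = -64.21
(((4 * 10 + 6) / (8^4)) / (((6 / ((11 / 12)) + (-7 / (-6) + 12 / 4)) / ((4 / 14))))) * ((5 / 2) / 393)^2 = 6325 / 521808623616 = 0.00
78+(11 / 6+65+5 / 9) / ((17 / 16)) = 21638 / 153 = 141.42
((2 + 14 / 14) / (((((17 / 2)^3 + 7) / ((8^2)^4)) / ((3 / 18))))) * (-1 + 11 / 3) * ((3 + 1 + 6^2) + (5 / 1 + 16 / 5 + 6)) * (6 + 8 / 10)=4946728583168 / 372675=13273572.37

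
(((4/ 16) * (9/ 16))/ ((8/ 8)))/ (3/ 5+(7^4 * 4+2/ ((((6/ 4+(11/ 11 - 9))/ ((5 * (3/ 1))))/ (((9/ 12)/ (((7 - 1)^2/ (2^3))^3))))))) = 47385/ 3236353216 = 0.00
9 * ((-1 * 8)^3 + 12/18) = -4602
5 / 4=1.25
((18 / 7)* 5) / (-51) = -30 / 119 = -0.25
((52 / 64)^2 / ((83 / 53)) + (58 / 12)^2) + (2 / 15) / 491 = 23.78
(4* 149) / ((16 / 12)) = 447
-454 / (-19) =454 / 19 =23.89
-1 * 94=-94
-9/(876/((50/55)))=-15/1606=-0.01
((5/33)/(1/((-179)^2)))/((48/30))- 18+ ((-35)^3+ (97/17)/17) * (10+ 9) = -61922019551/76296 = -811602.44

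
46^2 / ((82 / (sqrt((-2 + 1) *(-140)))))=2116 *sqrt(35) / 41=305.33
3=3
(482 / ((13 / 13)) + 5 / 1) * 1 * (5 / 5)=487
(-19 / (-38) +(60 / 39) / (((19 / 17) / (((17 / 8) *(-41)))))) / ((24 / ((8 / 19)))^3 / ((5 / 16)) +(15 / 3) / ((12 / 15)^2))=-2359920 / 11710278151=-0.00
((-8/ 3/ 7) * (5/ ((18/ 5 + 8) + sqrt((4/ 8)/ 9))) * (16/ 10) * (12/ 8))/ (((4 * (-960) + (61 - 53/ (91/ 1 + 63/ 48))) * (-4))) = -8811360/ 337887801137 + 126600 * sqrt(2)/ 337887801137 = -0.00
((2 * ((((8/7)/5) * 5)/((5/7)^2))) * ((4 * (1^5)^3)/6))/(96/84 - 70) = -784/18075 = -0.04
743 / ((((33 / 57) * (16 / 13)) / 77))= 1284647 / 16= 80290.44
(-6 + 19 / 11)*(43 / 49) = -2021 / 539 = -3.75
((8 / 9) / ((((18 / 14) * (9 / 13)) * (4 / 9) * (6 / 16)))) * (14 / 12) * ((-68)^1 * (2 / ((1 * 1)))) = -693056 / 729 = -950.69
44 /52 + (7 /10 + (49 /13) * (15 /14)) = 363 /65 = 5.58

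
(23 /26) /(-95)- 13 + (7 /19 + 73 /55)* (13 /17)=-1081987 /92378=-11.71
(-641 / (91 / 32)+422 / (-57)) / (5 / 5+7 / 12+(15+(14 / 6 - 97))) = 2.98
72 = 72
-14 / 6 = -7 / 3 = -2.33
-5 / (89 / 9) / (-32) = 45 / 2848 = 0.02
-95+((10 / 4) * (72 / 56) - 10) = -1425 / 14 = -101.79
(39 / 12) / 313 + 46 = 57605 / 1252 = 46.01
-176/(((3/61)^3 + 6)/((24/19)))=-319589248/8625449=-37.05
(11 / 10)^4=14641 / 10000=1.46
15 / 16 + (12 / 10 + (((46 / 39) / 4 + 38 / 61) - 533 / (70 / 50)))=-503132377 / 1332240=-377.66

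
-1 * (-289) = 289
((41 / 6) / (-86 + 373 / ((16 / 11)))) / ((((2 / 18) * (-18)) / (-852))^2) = 6613792 / 909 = 7275.90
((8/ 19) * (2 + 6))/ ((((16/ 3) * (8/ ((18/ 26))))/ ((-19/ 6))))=-9/ 52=-0.17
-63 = -63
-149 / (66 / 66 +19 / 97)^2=-1401941 / 13456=-104.19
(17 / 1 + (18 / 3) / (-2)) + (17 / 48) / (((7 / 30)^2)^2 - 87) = 986259511 / 70467599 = 14.00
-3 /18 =-1 /6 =-0.17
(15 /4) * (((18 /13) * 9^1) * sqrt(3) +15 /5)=45 /4 +1215 * sqrt(3) /26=92.19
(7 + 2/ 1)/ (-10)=-9/ 10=-0.90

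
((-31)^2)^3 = 887503681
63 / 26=2.42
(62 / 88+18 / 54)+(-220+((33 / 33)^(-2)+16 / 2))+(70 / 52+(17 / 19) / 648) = -367290179 / 1760616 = -208.61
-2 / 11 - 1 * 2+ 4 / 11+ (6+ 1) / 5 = -23 / 55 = -0.42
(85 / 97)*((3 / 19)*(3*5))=3825 / 1843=2.08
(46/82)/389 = 23/15949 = 0.00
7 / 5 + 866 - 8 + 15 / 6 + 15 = 8769 / 10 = 876.90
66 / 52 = 33 / 26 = 1.27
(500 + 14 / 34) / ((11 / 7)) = 59549 / 187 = 318.44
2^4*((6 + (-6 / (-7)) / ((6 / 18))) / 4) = 240 / 7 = 34.29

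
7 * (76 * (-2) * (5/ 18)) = -2660/ 9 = -295.56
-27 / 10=-2.70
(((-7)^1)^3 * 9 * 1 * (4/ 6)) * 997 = -2051826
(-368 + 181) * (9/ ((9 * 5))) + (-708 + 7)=-3692/ 5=-738.40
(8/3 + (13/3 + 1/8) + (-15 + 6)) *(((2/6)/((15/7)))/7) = -1/24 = -0.04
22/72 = 11/36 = 0.31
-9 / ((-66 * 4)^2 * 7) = -1 / 54208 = -0.00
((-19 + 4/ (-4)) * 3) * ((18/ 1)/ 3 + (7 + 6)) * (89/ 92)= -25365/ 23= -1102.83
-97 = -97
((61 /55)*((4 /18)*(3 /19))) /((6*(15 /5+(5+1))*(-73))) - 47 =-290417056 /6179085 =-47.00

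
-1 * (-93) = 93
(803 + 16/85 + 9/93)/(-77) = -2116656/202895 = -10.43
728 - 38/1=690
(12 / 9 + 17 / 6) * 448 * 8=44800 / 3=14933.33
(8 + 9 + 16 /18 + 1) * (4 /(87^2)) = 680 /68121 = 0.01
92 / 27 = 3.41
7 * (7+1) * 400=22400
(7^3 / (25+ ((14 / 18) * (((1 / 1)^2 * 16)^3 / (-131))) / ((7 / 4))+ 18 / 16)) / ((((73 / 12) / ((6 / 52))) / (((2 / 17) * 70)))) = 4.38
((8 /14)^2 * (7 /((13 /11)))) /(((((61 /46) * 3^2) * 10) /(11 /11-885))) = -275264 /19215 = -14.33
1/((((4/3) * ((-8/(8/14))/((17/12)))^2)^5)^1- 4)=2015993900449/75472111454700307040636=0.00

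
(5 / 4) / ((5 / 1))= 1 / 4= 0.25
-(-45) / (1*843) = 15 / 281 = 0.05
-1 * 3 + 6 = 3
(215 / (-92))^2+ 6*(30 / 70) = 475927 / 59248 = 8.03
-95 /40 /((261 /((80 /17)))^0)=-19 /8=-2.38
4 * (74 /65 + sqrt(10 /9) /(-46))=4.46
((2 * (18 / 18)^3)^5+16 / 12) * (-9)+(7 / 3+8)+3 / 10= -8681 / 30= -289.37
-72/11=-6.55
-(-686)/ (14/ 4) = 196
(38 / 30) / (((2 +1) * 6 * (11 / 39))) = 247 / 990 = 0.25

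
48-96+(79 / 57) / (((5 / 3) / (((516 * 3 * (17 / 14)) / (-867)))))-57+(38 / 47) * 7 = -53740999 / 531335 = -101.14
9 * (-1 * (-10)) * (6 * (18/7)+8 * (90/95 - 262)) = -24813720/133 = -186569.32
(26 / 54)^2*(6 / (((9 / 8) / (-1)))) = -2704 / 2187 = -1.24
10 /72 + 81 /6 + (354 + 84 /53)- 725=-678821 /1908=-355.78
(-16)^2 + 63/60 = 5141/20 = 257.05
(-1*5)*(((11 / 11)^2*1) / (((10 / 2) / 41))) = -41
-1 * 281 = -281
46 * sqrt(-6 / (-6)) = 46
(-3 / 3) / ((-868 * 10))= 0.00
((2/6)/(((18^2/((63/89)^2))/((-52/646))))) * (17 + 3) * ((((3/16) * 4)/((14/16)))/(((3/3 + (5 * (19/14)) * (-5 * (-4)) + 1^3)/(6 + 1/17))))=-0.00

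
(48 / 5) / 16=0.60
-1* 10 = -10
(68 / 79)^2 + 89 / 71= 883753 / 443111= 1.99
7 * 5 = 35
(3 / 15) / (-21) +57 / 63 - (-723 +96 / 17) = 1282073 / 1785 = 718.25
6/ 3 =2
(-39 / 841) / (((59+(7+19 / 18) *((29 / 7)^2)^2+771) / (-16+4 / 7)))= 26004888 / 116416842085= 0.00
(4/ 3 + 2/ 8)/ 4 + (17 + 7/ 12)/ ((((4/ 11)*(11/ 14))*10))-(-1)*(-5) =31/ 20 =1.55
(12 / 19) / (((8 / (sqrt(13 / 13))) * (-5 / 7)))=-21 / 190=-0.11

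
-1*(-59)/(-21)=-59/21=-2.81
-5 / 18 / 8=-5 / 144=-0.03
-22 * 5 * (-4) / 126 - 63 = -3749 / 63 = -59.51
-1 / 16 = -0.06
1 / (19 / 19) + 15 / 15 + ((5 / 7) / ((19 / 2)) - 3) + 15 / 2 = 1749 / 266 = 6.58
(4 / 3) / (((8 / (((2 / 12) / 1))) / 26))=13 / 18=0.72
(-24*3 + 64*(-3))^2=69696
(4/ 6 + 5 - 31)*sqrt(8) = -152*sqrt(2)/ 3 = -71.65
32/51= 0.63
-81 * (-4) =324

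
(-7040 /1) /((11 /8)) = -5120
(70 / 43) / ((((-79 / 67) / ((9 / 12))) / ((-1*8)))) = 28140 / 3397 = 8.28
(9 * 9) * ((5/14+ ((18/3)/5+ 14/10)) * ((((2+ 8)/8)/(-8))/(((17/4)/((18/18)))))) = -16767/1904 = -8.81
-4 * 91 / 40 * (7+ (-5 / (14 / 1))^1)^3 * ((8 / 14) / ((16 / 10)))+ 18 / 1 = -10259073 / 10976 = -934.68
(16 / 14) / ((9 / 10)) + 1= 143 / 63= 2.27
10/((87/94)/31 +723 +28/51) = 1486140/107533951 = 0.01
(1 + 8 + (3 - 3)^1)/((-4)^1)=-9/4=-2.25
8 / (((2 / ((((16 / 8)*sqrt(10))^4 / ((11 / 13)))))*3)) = 2521.21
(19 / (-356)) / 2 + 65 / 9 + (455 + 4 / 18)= 2963173 / 6408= 462.42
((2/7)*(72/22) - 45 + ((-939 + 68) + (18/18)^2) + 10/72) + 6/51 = -43062307/47124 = -913.81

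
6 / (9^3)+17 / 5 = 4141 / 1215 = 3.41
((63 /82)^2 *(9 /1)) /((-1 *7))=-5103 /6724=-0.76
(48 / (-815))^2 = 2304 / 664225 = 0.00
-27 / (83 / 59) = -1593 / 83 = -19.19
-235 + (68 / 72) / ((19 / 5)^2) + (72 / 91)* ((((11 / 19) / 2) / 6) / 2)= -138909769 / 591318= -234.92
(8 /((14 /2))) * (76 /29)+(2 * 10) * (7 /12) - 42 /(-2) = 21718 /609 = 35.66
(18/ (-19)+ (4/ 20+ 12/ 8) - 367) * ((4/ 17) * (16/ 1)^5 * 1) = -90361929.55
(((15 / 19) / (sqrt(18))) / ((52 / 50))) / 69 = 125 * sqrt(2) / 68172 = 0.00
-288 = -288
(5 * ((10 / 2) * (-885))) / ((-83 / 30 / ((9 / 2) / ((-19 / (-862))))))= 2574686250 / 1577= 1632648.22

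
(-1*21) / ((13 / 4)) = -84 / 13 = -6.46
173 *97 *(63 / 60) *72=1268643.60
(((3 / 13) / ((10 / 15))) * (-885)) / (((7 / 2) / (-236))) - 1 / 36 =67670549 / 3276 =20656.46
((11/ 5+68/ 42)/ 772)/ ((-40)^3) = -401/ 5187840000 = -0.00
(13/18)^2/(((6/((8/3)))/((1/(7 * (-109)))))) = -0.00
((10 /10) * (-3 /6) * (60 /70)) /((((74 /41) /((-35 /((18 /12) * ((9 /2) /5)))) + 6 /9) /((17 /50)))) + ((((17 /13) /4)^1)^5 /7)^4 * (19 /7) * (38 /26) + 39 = 4548021913116622280541636063127712142987929087 /117350310028304716173375844598258881053851648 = 38.76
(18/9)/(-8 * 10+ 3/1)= -2/77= -0.03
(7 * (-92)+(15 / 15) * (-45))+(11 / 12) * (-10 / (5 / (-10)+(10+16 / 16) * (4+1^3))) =-225358 / 327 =-689.17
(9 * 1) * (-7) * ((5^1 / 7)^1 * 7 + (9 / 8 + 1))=-3591 / 8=-448.88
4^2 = 16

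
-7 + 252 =245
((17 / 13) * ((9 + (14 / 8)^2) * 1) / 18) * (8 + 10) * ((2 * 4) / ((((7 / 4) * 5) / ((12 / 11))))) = 78744 / 5005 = 15.73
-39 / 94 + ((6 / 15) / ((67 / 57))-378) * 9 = -107045601 / 31490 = -3399.35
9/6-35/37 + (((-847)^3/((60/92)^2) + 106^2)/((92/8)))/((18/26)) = -618454214973733/3446550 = -179441532.83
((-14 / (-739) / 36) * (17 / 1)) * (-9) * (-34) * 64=129472 / 739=175.20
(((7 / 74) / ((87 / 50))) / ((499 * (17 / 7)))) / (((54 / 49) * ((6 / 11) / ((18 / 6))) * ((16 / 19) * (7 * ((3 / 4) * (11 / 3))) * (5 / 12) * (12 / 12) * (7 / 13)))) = 60515 / 983043972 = 0.00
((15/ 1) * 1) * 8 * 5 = 600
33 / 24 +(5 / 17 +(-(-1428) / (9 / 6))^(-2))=1512729 / 906304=1.67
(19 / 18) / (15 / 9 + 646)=19 / 11658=0.00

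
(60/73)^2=3600/5329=0.68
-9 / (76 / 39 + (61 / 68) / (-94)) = -2243592 / 483413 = -4.64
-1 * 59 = -59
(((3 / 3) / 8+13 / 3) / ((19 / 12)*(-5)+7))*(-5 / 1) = 535 / 22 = 24.32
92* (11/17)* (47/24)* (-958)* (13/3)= -74045257/153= -483955.93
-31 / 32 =-0.97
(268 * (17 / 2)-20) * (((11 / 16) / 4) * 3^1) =37257 / 32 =1164.28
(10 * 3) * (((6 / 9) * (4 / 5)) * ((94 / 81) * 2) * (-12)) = -12032 / 27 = -445.63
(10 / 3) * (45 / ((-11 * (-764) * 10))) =15 / 8404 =0.00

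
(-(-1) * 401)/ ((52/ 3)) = 1203/ 52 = 23.13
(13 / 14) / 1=13 / 14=0.93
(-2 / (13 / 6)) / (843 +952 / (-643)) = -7716 / 7034261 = -0.00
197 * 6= 1182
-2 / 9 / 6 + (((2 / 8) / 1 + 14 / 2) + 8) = 1643 / 108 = 15.21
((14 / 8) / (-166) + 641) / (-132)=-425617 / 87648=-4.86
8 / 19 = 0.42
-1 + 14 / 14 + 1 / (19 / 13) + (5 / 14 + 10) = 2937 / 266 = 11.04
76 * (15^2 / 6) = 2850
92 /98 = 46 /49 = 0.94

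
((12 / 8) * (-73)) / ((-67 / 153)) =33507 / 134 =250.05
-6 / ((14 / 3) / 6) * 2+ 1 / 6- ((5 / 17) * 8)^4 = -161056961 / 3507882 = -45.91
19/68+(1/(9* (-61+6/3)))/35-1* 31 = -38824133/1263780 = -30.72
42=42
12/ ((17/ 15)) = 180/ 17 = 10.59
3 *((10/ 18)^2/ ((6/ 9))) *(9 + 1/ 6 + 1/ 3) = 475/ 36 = 13.19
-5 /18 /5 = -1 /18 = -0.06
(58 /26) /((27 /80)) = 2320 /351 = 6.61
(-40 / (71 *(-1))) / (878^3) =5 / 6006920849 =0.00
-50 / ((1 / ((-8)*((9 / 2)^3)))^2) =-26572050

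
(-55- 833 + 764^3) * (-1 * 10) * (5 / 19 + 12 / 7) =-1172829711280 / 133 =-8818268505.86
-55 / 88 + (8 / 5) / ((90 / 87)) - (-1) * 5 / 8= 116 / 75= 1.55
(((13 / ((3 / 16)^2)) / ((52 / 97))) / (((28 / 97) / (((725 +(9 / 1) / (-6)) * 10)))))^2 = 1186325794056505600 / 3969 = 298897907295667.83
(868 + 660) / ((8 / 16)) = 3056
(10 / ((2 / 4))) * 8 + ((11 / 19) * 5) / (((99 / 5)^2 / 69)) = 160.51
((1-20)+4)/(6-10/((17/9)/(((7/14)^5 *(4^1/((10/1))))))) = -680/269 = -2.53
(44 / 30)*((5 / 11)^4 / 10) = 25 / 3993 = 0.01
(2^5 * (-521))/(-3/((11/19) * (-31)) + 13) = -2842576/2245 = -1266.18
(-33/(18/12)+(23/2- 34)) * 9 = -801/2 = -400.50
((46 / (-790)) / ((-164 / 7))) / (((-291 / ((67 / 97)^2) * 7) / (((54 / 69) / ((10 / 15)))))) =-40401 / 59122956940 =-0.00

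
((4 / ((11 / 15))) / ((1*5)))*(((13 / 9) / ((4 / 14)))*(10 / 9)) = 1820 / 297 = 6.13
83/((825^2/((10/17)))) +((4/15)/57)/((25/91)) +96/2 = 703744634/14656125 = 48.02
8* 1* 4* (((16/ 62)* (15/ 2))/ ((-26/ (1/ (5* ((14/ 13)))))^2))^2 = 18/ 57684025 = 0.00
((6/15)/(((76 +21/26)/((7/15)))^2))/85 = 0.00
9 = 9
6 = 6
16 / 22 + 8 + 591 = 6597 / 11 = 599.73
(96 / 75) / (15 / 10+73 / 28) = 896 / 2875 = 0.31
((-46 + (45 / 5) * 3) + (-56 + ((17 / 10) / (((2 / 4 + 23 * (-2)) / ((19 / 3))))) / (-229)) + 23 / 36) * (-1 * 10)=278926139 / 375102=743.60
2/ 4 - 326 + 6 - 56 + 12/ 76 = -375.34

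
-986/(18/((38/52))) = -9367/234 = -40.03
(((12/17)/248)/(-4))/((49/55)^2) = -9075/10122616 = -0.00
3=3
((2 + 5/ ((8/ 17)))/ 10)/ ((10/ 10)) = 101/ 80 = 1.26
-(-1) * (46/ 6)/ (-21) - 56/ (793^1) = -21767/ 49959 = -0.44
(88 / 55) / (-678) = -4 / 1695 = -0.00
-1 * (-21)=21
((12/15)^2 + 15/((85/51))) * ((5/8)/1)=241/40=6.02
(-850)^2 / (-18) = -40138.89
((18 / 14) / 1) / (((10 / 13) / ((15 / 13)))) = 27 / 14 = 1.93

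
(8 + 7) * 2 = 30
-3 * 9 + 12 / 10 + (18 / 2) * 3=6 / 5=1.20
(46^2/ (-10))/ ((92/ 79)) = -1817/ 10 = -181.70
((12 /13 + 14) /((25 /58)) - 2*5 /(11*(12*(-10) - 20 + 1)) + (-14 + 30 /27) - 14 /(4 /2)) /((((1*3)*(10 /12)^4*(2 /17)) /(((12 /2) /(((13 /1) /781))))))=11457153436176 /367046875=31214.41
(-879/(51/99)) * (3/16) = -87021/272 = -319.93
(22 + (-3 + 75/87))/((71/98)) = 56448/2059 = 27.42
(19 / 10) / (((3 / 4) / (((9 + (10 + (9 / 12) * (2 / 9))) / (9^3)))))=437 / 6561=0.07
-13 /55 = -0.24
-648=-648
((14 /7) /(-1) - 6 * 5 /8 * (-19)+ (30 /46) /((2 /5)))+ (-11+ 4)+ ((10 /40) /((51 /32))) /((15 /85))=53629 /828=64.77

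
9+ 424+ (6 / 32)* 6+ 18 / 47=163375 / 376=434.51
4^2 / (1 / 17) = 272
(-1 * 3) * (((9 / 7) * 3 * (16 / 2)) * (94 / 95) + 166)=-392082 / 665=-589.60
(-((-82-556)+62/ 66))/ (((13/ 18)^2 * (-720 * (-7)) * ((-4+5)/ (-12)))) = -189207/ 65065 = -2.91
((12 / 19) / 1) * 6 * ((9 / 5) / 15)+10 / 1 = 4966 / 475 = 10.45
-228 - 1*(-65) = -163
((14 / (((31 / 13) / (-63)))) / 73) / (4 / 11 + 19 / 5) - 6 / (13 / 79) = -253837788 / 6736951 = -37.68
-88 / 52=-22 / 13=-1.69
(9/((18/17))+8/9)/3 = 169/54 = 3.13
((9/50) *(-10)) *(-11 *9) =891/5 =178.20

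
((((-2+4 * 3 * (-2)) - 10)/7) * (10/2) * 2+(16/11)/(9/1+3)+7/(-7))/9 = -12083/2079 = -5.81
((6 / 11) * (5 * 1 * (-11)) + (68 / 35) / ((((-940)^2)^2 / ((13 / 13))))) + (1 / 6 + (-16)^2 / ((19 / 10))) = 40849273555300969 / 389398543800000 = 104.90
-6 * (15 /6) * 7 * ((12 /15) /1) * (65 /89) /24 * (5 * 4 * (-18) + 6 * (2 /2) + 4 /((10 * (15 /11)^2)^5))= 464405389729538111309 /513218847656250000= 904.89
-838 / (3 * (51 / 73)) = -61174 / 153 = -399.83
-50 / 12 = -25 / 6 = -4.17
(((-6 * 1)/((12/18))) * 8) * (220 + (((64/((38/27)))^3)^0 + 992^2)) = -70868520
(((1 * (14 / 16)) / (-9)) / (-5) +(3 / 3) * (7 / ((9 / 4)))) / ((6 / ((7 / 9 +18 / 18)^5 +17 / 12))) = 1020817441 / 102036672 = 10.00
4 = 4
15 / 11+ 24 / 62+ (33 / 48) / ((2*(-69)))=1314425 / 752928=1.75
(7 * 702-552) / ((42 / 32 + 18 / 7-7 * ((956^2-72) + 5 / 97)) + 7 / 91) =-616053984 / 903467374697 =-0.00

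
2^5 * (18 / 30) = 96 / 5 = 19.20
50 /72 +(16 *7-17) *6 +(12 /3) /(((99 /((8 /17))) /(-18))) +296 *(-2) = -145733 /6732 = -21.65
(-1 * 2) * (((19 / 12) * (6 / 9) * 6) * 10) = -380 / 3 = -126.67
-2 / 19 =-0.11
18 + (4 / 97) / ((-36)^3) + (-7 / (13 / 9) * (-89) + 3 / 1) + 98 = 8094092819 / 14708304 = 550.31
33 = 33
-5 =-5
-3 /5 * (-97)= 291 /5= 58.20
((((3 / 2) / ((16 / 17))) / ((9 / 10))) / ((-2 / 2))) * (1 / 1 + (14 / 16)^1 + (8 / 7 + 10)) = -20655 / 896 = -23.05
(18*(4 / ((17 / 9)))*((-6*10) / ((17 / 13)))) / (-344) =63180 / 12427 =5.08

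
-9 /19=-0.47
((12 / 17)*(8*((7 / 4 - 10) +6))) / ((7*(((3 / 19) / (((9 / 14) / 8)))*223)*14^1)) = -1539 / 5201252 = -0.00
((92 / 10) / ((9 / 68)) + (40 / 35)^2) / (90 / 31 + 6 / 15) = 605089 / 28224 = 21.44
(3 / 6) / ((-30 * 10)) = -1 / 600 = -0.00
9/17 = 0.53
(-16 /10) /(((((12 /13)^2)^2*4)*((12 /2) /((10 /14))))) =-0.07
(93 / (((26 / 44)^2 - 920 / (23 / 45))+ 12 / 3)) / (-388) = 11253 / 84302215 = 0.00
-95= -95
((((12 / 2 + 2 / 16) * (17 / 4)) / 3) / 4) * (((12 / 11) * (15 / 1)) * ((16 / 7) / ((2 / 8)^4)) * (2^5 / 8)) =913920 / 11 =83083.64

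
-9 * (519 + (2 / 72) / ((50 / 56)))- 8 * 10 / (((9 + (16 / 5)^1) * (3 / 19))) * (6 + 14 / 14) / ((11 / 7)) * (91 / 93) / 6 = -66011529314 / 14040675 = -4701.45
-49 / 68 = -0.72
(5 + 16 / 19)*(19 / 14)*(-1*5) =-555 / 14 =-39.64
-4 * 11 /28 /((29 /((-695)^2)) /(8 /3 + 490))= -7853020450 /609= -12894943.27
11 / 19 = 0.58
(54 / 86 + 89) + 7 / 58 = 89.75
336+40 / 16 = 338.50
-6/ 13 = -0.46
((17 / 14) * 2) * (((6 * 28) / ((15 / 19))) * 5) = 2584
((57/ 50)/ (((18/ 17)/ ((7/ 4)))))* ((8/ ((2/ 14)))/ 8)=15827/ 1200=13.19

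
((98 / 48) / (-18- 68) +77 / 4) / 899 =39683 / 1855536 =0.02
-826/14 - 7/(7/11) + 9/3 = -67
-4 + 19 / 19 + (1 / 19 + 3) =1 / 19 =0.05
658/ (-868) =-47/ 62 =-0.76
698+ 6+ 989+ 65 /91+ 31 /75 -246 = 760267 /525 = 1448.13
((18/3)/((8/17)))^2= 2601/16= 162.56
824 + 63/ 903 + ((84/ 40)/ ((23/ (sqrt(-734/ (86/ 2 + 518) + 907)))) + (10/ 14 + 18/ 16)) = 828.66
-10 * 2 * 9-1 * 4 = -184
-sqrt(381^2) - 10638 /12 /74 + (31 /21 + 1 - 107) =-1546241 /3108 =-497.50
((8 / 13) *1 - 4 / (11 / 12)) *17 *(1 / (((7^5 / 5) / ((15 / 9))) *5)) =-45560 / 7210203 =-0.01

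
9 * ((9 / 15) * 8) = 216 / 5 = 43.20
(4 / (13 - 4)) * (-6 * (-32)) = 256 / 3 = 85.33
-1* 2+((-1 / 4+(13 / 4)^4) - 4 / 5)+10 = 118.52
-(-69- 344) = 413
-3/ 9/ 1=-1/ 3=-0.33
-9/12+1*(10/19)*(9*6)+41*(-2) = -4129/76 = -54.33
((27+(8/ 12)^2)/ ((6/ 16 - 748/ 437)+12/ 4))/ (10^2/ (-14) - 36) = -3022292/ 7902585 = -0.38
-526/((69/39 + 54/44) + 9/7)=-1053052/8573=-122.83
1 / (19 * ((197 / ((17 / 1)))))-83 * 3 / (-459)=313270 / 572679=0.55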